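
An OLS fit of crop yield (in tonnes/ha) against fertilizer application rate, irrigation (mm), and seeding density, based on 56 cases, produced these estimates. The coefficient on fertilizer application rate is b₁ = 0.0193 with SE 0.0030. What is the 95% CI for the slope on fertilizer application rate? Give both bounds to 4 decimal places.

df = n − k − 1 = 56 − 3 − 1 = 52.
t* = t_{0.025, 52} = 2.006647.
Margin = t* × SE = 2.006647 × 0.0030 = 0.006020.
CI: 0.0193 ± 0.006020 → (0.0133, 0.0253).
With 95% confidence, each one-unit increase in fertilizer application rate is associated with a change of between 0.0133 and 0.0253 tonnes/ha in crop yield, holding the other predictors fixed.

(0.0133, 0.0253)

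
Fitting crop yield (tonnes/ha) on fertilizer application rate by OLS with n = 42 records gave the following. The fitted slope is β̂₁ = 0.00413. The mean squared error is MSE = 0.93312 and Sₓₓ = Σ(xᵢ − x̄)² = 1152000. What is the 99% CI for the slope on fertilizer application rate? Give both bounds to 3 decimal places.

SE(β̂₁) = √(MSE/Sₓₓ) = √(0.93312/1152000) = 0.0009.
df = n − 2 = 40.
t* = t_{0.005, 40} = 2.704459.
Margin = t* × SE = 2.704459 × 0.0009 = 0.00243.
CI: 0.00413 ± 0.00243 → (0.002, 0.007).
With 99% confidence, each one-unit increase in fertilizer application rate is associated with a change of between 0.002 and 0.007 tonnes/ha in crop yield.

(0.002, 0.007)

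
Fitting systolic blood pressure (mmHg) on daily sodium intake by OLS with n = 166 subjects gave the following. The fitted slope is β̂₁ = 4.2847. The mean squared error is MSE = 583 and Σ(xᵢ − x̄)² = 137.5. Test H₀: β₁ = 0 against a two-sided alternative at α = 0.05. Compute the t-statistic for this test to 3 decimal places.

t = 2.081

SE(β̂₁) = √(MSE/Sₓₓ) = √(583/137.5) = 2.05913.
t = 4.2847 / 2.05913 = 2.081.
df = n − 2 = 164.
Two-sided p ≈ 0.0390, which is < 0.05, so reject H₀.
There is evidence that daily sodium intake is associated with systolic blood pressure.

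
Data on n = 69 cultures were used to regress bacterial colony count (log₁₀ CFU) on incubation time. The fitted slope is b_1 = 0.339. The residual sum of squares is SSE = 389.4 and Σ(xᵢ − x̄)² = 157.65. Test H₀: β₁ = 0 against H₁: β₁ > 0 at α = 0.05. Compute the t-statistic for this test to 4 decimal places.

t = 1.7656

MSE = SSE/(n − 2) = 389.4/67 = 5.81194.
SE(b_1) = √(MSE/Sₓₓ) = √(5.81194/157.65) = 0.192005.
t = 0.339 / 0.192005 = 1.7656.
df = n − 2 = 67.
One-sided p ≈ 0.0410, which is < 0.05, so reject H₀.
There is evidence that the true slope on incubation time is positive.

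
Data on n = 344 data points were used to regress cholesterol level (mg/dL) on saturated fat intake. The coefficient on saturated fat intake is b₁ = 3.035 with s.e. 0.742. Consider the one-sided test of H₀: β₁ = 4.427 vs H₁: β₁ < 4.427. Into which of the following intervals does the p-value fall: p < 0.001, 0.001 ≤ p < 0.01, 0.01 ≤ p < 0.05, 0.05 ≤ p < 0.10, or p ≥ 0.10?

0.01 ≤ p < 0.05

t = (3.035 − 4.427) / 0.742 = -1.876.
df = n − 2 = 344 − 2 = 342.
One-sided p = P(T_{342} < t) ≈ 0.0308.
So 0.01 ≤ p < 0.05.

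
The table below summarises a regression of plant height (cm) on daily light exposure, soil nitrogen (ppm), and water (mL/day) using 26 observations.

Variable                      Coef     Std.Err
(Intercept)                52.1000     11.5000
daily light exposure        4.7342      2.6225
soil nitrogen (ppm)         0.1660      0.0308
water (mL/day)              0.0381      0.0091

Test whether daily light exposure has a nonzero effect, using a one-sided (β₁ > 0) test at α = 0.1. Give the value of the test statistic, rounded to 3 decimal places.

Read off: b = 4.7342, SE = 2.6225 for daily light exposure.
H₀: β₁ = 0 vs H₁: β₁ > 0.
t = 4.7342 / 2.6225 = 1.805.
df = n − k − 1 = 26 − 3 − 1 = 22.
One-sided p ≈ 0.0424, which is < 0.1, so reject H₀.
There is evidence that the true slope on daily light exposure is positive, holding the other predictors fixed.

t = 1.805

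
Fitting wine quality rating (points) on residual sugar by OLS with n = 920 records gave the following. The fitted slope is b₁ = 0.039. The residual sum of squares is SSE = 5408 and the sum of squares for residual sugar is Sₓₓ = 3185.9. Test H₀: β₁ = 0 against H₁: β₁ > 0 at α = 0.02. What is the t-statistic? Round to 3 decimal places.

MSE = SSE/(n − 2) = 5408/918 = 5.89107.
SE(b₁) = √(MSE/Sₓₓ) = √(5.89107/3185.9) = 0.0430012.
t = 0.039 / 0.0430012 = 0.907.
df = n − 2 = 918.
One-sided p ≈ 0.1823, which is ≥ 0.02, so fail to reject H₀.
The data do not give significant evidence that the true slope on residual sugar is positive.

t = 0.907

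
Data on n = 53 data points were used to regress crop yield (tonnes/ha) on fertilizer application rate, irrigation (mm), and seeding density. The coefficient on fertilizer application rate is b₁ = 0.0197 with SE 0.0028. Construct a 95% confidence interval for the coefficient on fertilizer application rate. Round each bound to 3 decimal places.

df = n − k − 1 = 53 − 3 − 1 = 49.
t* = t_{0.025, 49} = 2.009575.
Margin = t* × SE = 2.009575 × 0.0028 = 0.00563.
CI: 0.0197 ± 0.00563 → (0.014, 0.025).
With 95% confidence, each one-unit increase in fertilizer application rate is associated with a change of between 0.014 and 0.025 tonnes/ha in crop yield, holding the other predictors fixed.

(0.014, 0.025)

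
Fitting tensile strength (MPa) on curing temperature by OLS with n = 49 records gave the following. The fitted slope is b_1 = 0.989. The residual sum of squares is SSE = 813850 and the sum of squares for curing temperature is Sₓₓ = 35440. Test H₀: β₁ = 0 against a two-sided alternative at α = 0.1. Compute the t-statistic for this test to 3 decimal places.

MSE = SSE/(n − 2) = 813850/47 = 17316.
SE(b_1) = √(MSE/Sₓₓ) = √(17316/35440) = 0.698999.
t = 0.989 / 0.698999 = 1.415.
df = n − 2 = 47.
Two-sided p ≈ 0.1637, which is ≥ 0.1, so fail to reject H₀.
The data do not give significant evidence of an association between curing temperature and tensile strength.

t = 1.415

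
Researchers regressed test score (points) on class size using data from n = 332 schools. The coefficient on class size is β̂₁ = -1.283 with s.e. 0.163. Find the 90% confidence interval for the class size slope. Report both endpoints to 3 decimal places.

(-1.552, -1.014)

df = n − 2 = 332 − 2 = 330.
t* = t_{0.05, 330} = 1.649484.
Margin = t* × SE = 1.649484 × 0.163 = 0.26887.
CI: -1.283 ± 0.26887 → (-1.552, -1.014).
With 90% confidence, each one-unit increase in class size is associated with a change of between -1.552 and -1.014 points in test score.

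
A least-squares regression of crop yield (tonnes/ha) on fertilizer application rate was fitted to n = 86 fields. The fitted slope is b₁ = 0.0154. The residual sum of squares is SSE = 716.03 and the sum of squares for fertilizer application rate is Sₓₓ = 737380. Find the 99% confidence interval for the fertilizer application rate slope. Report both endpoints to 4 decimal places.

(0.0064, 0.0244)

MSE = SSE/(n − 2) = 716.03/84 = 8.52417.
SE(b₁) = √(MSE/Sₓₓ) = √(8.52417/737380) = 0.00340001.
df = n − 2 = 84.
t* = t_{0.005, 84} = 2.635632.
Margin = t* × SE = 2.635632 × 0.00340001 = 0.008961.
CI: 0.0154 ± 0.008961 → (0.0064, 0.0244).
With 99% confidence, each one-unit increase in fertilizer application rate is associated with a change of between 0.0064 and 0.0244 tonnes/ha in crop yield.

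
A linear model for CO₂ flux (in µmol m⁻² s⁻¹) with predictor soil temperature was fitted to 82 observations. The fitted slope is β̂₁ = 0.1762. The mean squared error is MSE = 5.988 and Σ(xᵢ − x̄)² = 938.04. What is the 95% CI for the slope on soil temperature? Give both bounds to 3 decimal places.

(0.017, 0.335)

SE(β̂₁) = √(MSE/Sₓₓ) = √(5.988/938.04) = 0.079897.
df = n − 2 = 80.
t* = t_{0.025, 80} = 1.990063.
Margin = t* × SE = 1.990063 × 0.079897 = 0.15900.
CI: 0.1762 ± 0.15900 → (0.017, 0.335).
With 95% confidence, each one-unit increase in soil temperature is associated with a change of between 0.017 and 0.335 µmol m⁻² s⁻¹ in CO₂ flux.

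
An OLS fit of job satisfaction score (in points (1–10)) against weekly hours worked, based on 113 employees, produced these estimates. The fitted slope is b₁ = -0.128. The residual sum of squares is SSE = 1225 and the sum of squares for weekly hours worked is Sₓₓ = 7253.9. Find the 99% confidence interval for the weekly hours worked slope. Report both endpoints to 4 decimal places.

MSE = SSE/(n − 2) = 1225/111 = 11.036.
SE(b₁) = √(MSE/Sₓₓ) = √(11.036/7253.9) = 0.039005.
df = n − 2 = 111.
t* = t_{0.005, 111} = 2.620849.
Margin = t* × SE = 2.620849 × 0.039005 = 0.102226.
CI: -0.128 ± 0.102226 → (-0.2302, -0.0258).
With 99% confidence, each one-unit increase in weekly hours worked is associated with a change of between -0.2302 and -0.0258 points (1–10) in job satisfaction score.

(-0.2302, -0.0258)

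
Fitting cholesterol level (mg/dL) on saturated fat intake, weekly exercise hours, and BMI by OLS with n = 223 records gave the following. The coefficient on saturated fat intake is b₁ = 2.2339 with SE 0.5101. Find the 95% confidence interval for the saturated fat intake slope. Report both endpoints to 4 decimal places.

(1.2286, 3.2392)

df = n − k − 1 = 223 − 3 − 1 = 219.
t* = t_{0.025, 219} = 1.970855.
Margin = t* × SE = 1.970855 × 0.5101 = 1.005333.
CI: 2.2339 ± 1.005333 → (1.2286, 3.2392).
With 95% confidence, each one-unit increase in saturated fat intake is associated with a change of between 1.2286 and 3.2392 mg/dL in cholesterol level, holding the other predictors fixed.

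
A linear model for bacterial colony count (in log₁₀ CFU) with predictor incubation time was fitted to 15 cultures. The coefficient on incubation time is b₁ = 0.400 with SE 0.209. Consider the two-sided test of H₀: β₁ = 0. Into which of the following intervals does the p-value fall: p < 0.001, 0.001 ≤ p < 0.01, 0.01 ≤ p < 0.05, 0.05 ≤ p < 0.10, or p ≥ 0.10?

t = 0.400 / 0.209 = 1.914.
df = n − 2 = 15 − 2 = 13.
Two-sided p = 2·P(T_{13} > |t|) ≈ 0.0779.
So 0.05 ≤ p < 0.10.

0.05 ≤ p < 0.10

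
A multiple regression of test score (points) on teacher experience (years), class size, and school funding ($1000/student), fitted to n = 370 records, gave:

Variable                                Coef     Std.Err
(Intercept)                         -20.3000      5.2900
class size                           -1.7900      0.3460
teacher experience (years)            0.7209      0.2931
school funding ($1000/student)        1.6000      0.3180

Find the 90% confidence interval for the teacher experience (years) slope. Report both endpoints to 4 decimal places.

Read off: b = 0.7209, SE = 0.2931 for teacher experience (years).
df = n − k − 1 = 370 − 3 − 1 = 366.
t* = t_{0.05, 366} = 1.649028.
Margin = t* × SE = 1.649028 × 0.2931 = 0.483330.
CI: 0.7209 ± 0.483330 → (0.2376, 1.2042).

(0.2376, 1.2042)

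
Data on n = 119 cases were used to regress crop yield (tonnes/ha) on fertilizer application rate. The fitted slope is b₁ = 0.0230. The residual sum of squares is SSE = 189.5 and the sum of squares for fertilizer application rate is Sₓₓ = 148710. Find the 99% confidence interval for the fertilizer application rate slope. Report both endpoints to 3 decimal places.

MSE = SSE/(n − 2) = 189.5/117 = 1.61966.
SE(b₁) = √(MSE/Sₓₓ) = √(1.61966/148710) = 0.00330021.
df = n − 2 = 117.
t* = t_{0.005, 117} = 2.618504.
Margin = t* × SE = 2.618504 × 0.00330021 = 0.00864.
CI: 0.0230 ± 0.00864 → (0.014, 0.032).
With 99% confidence, each one-unit increase in fertilizer application rate is associated with a change of between 0.014 and 0.032 tonnes/ha in crop yield.

(0.014, 0.032)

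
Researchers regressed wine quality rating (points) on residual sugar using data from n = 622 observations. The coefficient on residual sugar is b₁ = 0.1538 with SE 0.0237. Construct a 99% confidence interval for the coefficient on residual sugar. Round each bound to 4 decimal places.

(0.0926, 0.2150)

df = n − 2 = 622 − 2 = 620.
t* = t_{0.005, 620} = 2.583782.
Margin = t* × SE = 2.583782 × 0.0237 = 0.061236.
CI: 0.1538 ± 0.061236 → (0.0926, 0.2150).
With 99% confidence, each one-unit increase in residual sugar is associated with a change of between 0.0926 and 0.2150 points in wine quality rating.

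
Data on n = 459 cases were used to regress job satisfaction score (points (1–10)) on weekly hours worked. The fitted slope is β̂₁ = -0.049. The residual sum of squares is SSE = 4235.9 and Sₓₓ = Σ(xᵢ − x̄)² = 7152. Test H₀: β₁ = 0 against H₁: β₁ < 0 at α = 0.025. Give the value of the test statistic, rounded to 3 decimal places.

t = -1.361

MSE = SSE/(n − 2) = 4235.9/457 = 9.26893.
SE(β̂₁) = √(MSE/Sₓₓ) = √(9.26893/7152) = 0.0359999.
t = -0.049 / 0.0359999 = -1.361.
df = n − 2 = 457.
One-sided p ≈ 0.0871, which is ≥ 0.025, so fail to reject H₀.
The data do not give significant evidence that the true slope on weekly hours worked is negative.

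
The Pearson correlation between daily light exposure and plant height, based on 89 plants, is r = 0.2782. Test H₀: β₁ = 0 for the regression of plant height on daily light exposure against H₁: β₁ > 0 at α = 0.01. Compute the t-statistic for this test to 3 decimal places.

t = r·√(n − 2)/√(1 − r²) = 0.2782·√87/√0.922605 = 2.702.
df = n − 2 = 87.
One-sided p ≈ 0.0041, which is < 0.01, so reject H₀.
There is evidence of a linear association between daily light exposure and plant height.

t = 2.702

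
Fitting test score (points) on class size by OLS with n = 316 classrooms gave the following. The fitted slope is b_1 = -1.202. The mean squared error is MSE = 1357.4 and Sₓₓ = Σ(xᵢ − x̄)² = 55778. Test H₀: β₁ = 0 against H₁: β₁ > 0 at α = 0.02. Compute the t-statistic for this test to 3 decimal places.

t = -7.705

SE(b_1) = √(MSE/Sₓₓ) = √(1357.4/55778) = 0.155999.
t = -1.202 / 0.155999 = -7.705.
df = n − 2 = 314.
One-sided p ≈ 1.0000, which is ≥ 0.02, so fail to reject H₀.
The data do not give significant evidence that the true slope on class size is positive.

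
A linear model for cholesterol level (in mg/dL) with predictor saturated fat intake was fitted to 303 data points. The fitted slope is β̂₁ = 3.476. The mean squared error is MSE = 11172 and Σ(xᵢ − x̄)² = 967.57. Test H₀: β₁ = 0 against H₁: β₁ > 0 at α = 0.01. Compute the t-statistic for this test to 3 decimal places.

SE(β̂₁) = √(MSE/Sₓₓ) = √(11172/967.57) = 3.39801.
t = 3.476 / 3.39801 = 1.023.
df = n − 2 = 301.
One-sided p ≈ 0.1536, which is ≥ 0.01, so fail to reject H₀.
The data do not give significant evidence that the true slope on saturated fat intake is positive.

t = 1.023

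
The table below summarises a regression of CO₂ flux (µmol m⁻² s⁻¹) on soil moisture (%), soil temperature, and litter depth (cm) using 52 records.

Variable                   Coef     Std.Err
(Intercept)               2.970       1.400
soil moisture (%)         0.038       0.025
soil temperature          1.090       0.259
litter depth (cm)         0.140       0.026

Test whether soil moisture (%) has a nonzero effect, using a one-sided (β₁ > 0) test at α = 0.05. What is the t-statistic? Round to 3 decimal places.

t = 1.520

Read off: b = 0.038, SE = 0.025 for soil moisture (%).
H₀: β₁ = 0 vs H₁: β₁ > 0.
t = 0.038 / 0.025 = 1.520.
df = n − k − 1 = 52 − 3 − 1 = 48.
One-sided p ≈ 0.0675, which is ≥ 0.05, so fail to reject H₀.
The data do not give significant evidence that the true slope on soil moisture (%) is positive, holding the other predictors fixed.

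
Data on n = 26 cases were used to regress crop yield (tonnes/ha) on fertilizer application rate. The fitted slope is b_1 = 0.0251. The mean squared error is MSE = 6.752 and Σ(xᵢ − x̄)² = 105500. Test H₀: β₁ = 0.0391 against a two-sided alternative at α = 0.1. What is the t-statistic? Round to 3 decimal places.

t = -1.750

SE(b_1) = √(MSE/Sₓₓ) = √(6.752/105500) = 0.008.
t = (0.0251 − 0.0391) / 0.008 = -1.750.
df = n − 2 = 24.
Two-sided p ≈ 0.0929, which is < 0.1, so reject H₀.
There is evidence that the true slope on fertilizer application rate differs from 0.0391 tonnes/ha per unit.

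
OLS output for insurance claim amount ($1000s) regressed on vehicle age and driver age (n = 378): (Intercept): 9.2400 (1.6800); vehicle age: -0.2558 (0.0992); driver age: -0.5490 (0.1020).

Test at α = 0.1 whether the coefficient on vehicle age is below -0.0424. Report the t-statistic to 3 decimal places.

Read off: b = -0.2558, SE = 0.0992 for vehicle age.
H₀: β₁ = -0.0424 vs H₁: β₁ < -0.0424.
t = (-0.2558 − (-0.0424)) / 0.0992 = -2.151.
df = n − k − 1 = 378 − 2 − 1 = 375.
One-sided p ≈ 0.0160, which is < 0.1, so reject H₀.
There is evidence that the true slope on vehicle age is below -0.0424 $1000s per unit, holding the other predictors fixed.

t = -2.151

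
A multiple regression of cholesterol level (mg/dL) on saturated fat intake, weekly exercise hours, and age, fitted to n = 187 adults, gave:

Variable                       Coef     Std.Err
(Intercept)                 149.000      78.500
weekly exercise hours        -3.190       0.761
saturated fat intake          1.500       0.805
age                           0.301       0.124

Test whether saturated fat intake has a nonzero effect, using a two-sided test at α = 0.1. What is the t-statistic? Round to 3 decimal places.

Read off: b = 1.500, SE = 0.805 for saturated fat intake.
H₀: β₁ = 0 vs H₁: β₁ ≠ 0.
t = 1.500 / 0.805 = 1.863.
df = n − k − 1 = 187 − 3 − 1 = 183.
Two-sided p ≈ 0.0640, which is < 0.1, so reject H₀.
There is evidence that saturated fat intake is associated with cholesterol level, holding the other predictors fixed.

t = 1.863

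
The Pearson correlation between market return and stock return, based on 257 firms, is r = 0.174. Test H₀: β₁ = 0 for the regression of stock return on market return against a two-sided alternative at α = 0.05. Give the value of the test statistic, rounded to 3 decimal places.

t = 2.822

t = r·√(n − 2)/√(1 − r²) = 0.174·√255/√0.969724 = 2.822.
df = n − 2 = 255.
Two-sided p ≈ 0.0052, which is < 0.05, so reject H₀.
There is evidence of a linear association between market return and stock return.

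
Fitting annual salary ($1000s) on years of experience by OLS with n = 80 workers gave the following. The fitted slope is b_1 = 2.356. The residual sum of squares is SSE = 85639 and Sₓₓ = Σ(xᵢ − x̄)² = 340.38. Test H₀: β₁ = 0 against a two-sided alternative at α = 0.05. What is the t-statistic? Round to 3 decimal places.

MSE = SSE/(n − 2) = 85639/78 = 1097.94.
SE(b_1) = √(MSE/Sₓₓ) = √(1097.94/340.38) = 1.796.
t = 2.356 / 1.796 = 1.312.
df = n − 2 = 78.
Two-sided p ≈ 0.1934, which is ≥ 0.05, so fail to reject H₀.
The data do not give significant evidence of an association between years of experience and annual salary.

t = 1.312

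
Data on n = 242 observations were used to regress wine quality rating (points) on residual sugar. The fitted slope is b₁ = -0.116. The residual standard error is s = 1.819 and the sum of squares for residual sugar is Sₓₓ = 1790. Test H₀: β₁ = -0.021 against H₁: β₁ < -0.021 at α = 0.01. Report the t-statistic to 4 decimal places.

SE(b₁) = s/√Sₓₓ = 1.819/√1790 = 0.0429938.
t = (-0.116 − (-0.021)) / 0.0429938 = -2.2096.
df = n − 2 = 240.
One-sided p ≈ 0.0140, which is ≥ 0.01, so fail to reject H₀.
The data do not give significant evidence that the true slope on residual sugar is below -0.021 points per unit.

t = -2.2096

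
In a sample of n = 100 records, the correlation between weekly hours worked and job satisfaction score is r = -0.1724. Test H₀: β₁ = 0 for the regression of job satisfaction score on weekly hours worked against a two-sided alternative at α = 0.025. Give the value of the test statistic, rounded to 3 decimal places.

t = -1.733

t = r·√(n − 2)/√(1 − r²) = -0.1724·√98/√0.970278 = -1.733.
df = n − 2 = 98.
Two-sided p ≈ 0.0863, which is ≥ 0.025, so fail to reject H₀.
The data do not give significant evidence of a linear association between weekly hours worked and job satisfaction score.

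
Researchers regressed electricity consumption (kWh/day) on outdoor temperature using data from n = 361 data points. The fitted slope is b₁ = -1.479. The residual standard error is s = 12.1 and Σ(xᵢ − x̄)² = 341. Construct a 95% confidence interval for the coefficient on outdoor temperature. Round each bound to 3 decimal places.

(-2.768, -0.190)

SE(b₁) = s/√Sₓₓ = 12.1/√341 = 0.655252.
df = n − 2 = 359.
t* = t_{0.025, 359} = 1.966594.
Margin = t* × SE = 1.966594 × 0.655252 = 1.28861.
CI: -1.479 ± 1.28861 → (-2.768, -0.190).
With 95% confidence, each one-unit increase in outdoor temperature is associated with a change of between -2.768 and -0.190 kWh/day in electricity consumption.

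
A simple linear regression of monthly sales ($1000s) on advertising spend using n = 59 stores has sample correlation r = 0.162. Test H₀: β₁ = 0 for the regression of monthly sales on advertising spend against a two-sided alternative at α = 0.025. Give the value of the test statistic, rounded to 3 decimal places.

t = r·√(n − 2)/√(1 − r²) = 0.162·√57/√0.973756 = 1.239.
df = n − 2 = 57.
Two-sided p ≈ 0.2203, which is ≥ 0.025, so fail to reject H₀.
The data do not give significant evidence of a linear association between advertising spend and monthly sales.

t = 1.239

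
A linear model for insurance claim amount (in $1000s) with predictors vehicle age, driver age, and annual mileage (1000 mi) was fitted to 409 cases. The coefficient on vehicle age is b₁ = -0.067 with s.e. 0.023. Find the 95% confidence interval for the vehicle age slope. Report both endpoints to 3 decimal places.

df = n − k − 1 = 409 − 3 − 1 = 405.
t* = t_{0.025, 405} = 1.965839.
Margin = t* × SE = 1.965839 × 0.023 = 0.04521.
CI: -0.067 ± 0.04521 → (-0.112, -0.022).
With 95% confidence, each one-unit increase in vehicle age is associated with a change of between -0.112 and -0.022 $1000s in insurance claim amount, holding the other predictors fixed.

(-0.112, -0.022)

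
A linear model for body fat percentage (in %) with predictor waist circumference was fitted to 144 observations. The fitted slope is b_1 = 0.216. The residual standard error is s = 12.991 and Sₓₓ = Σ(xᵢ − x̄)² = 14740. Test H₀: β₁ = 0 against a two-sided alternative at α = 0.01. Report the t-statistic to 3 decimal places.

SE(b_1) = s/√Sₓₓ = 12.991/√14740 = 0.107002.
t = 0.216 / 0.107002 = 2.019.
df = n − 2 = 142.
Two-sided p ≈ 0.0454, which is ≥ 0.01, so fail to reject H₀.
The data do not give significant evidence of an association between waist circumference and body fat percentage.

t = 2.019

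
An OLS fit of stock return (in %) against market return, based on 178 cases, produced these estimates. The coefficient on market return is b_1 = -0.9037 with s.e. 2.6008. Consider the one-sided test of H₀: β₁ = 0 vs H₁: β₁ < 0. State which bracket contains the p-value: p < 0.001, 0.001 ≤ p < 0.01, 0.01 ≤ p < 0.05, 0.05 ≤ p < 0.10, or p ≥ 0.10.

p ≥ 0.10

t = -0.9037 / 2.6008 = -0.347.
df = n − 2 = 178 − 2 = 176.
One-sided p = P(T_{176} < t) ≈ 0.3643.
So p ≥ 0.10.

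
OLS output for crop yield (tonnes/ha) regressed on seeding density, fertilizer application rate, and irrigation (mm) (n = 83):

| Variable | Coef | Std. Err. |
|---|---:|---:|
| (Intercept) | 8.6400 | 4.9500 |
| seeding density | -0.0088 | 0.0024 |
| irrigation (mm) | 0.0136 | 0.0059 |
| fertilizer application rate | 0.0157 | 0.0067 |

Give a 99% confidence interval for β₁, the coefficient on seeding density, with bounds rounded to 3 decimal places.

Read off: b = -0.0088, SE = 0.0024 for seeding density.
df = n − k − 1 = 83 − 3 − 1 = 79.
t* = t_{0.005, 79} = 2.639505.
Margin = t* × SE = 2.639505 × 0.0024 = 0.00633.
CI: -0.0088 ± 0.00633 → (-0.015, -0.002).

(-0.015, -0.002)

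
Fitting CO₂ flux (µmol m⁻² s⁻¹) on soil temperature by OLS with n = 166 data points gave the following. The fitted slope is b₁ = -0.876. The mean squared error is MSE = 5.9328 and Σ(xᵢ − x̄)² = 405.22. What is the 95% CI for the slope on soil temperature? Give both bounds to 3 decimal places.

(-1.115, -0.637)

SE(b₁) = √(MSE/Sₓₓ) = √(5.9328/405.22) = 0.121.
df = n − 2 = 164.
t* = t_{0.025, 164} = 1.974535.
Margin = t* × SE = 1.974535 × 0.121 = 0.23892.
CI: -0.876 ± 0.23892 → (-1.115, -0.637).
With 95% confidence, each one-unit increase in soil temperature is associated with a change of between -1.115 and -0.637 µmol m⁻² s⁻¹ in CO₂ flux.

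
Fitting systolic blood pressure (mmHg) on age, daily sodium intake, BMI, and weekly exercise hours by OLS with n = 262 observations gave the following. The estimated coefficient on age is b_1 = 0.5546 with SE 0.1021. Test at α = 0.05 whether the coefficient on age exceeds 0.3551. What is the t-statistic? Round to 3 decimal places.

t = 1.954

H₀: β₁ = 0.3551 vs H₁: β₁ > 0.3551.
t = (b_1 − β₁⁰)/SE = (0.5546 − 0.3551) / 0.1021 = 1.954.
df = n − k − 1 = 262 − 4 − 1 = 257.
One-sided p ≈ 0.0259, which is < 0.05, so reject H₀.
There is evidence that the true slope on age exceeds 0.3551 mmHg per unit, holding the other predictors fixed.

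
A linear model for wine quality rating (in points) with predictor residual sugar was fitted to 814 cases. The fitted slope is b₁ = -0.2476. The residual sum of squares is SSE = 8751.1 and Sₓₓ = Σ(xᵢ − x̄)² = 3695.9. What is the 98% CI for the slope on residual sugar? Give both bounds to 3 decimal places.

(-0.373, -0.122)

MSE = SSE/(n − 2) = 8751.1/812 = 10.7772.
SE(b₁) = √(MSE/Sₓₓ) = √(10.7772/3695.9) = 0.0539999.
df = n − 2 = 812.
t* = t_{0.01, 812} = 2.330949.
Margin = t* × SE = 2.330949 × 0.0539999 = 0.12587.
CI: -0.2476 ± 0.12587 → (-0.373, -0.122).
With 98% confidence, each one-unit increase in residual sugar is associated with a change of between -0.373 and -0.122 points in wine quality rating.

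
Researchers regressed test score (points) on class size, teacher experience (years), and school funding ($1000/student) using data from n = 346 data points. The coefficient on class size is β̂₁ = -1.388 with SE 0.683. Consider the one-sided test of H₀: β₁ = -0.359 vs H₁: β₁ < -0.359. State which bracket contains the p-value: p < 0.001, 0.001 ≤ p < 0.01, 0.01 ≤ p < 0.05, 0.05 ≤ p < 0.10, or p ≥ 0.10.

0.05 ≤ p < 0.10

t = (-1.388 − (-0.359)) / 0.683 = -1.507.
df = n − k − 1 = 346 − 3 − 1 = 342.
One-sided p = P(T_{342} < t) ≈ 0.0664.
So 0.05 ≤ p < 0.10.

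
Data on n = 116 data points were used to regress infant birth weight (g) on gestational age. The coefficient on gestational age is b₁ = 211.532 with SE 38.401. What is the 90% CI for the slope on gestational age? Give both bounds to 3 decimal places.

df = n − 2 = 116 − 2 = 114.
t* = t_{0.05, 114} = 1.65833.
Margin = t* × SE = 1.65833 × 38.401 = 63.68153.
CI: 211.532 ± 63.68153 → (147.850, 275.214).
With 90% confidence, each one-unit increase in gestational age is associated with a change of between 147.850 and 275.214 g in infant birth weight.

(147.850, 275.214)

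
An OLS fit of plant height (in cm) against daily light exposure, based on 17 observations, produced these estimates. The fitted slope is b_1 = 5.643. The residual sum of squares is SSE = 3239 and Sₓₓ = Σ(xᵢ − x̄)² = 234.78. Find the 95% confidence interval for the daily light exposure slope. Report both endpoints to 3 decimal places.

MSE = SSE/(n − 2) = 3239/15 = 215.933.
SE(b_1) = √(MSE/Sₓₓ) = √(215.933/234.78) = 0.959024.
df = n − 2 = 15.
t* = t_{0.025, 15} = 2.13145.
Margin = t* × SE = 2.13145 × 0.959024 = 2.04411.
CI: 5.643 ± 2.04411 → (3.599, 7.687).
With 95% confidence, each one-unit increase in daily light exposure is associated with a change of between 3.599 and 7.687 cm in plant height.

(3.599, 7.687)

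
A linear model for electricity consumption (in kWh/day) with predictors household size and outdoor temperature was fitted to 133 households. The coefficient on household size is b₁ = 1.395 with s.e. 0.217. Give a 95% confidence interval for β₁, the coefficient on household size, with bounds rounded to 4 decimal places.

(0.9657, 1.8243)

df = n − k − 1 = 133 − 2 − 1 = 130.
t* = t_{0.025, 130} = 1.97838.
Margin = t* × SE = 1.97838 × 0.217 = 0.429309.
CI: 1.395 ± 0.429309 → (0.9657, 1.8243).
With 95% confidence, each one-unit increase in household size is associated with a change of between 0.9657 and 1.8243 kWh/day in electricity consumption, holding the other predictors fixed.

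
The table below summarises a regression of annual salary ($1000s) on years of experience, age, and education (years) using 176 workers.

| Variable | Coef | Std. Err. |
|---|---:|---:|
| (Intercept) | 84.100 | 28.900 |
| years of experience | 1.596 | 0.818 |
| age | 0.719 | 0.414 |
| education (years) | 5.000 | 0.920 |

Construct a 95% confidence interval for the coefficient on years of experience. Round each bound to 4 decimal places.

Read off: b = 1.596, SE = 0.818 for years of experience.
df = n − k − 1 = 176 − 3 − 1 = 172.
t* = t_{0.025, 172} = 1.973852.
Margin = t* × SE = 1.973852 × 0.818 = 1.614611.
CI: 1.596 ± 1.614611 → (-0.0186, 3.2106).

(-0.0186, 3.2106)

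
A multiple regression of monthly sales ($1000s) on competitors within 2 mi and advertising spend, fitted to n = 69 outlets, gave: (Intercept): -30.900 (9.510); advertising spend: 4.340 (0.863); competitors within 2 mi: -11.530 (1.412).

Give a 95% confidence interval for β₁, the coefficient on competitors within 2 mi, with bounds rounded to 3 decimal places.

(-14.349, -8.711)

Read off: b = -11.530, SE = 1.412 for competitors within 2 mi.
df = n − k − 1 = 69 − 2 − 1 = 66.
t* = t_{0.025, 66} = 1.996564.
Margin = t* × SE = 1.996564 × 1.412 = 2.81915.
CI: -11.530 ± 2.81915 → (-14.349, -8.711).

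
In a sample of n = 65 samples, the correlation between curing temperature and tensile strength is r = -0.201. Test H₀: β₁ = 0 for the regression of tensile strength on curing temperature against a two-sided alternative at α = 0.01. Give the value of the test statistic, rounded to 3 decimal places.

t = r·√(n − 2)/√(1 − r²) = -0.201·√63/√0.959599 = -1.629.
df = n − 2 = 63.
Two-sided p ≈ 0.1084, which is ≥ 0.01, so fail to reject H₀.
The data do not give significant evidence of a linear association between curing temperature and tensile strength.

t = -1.629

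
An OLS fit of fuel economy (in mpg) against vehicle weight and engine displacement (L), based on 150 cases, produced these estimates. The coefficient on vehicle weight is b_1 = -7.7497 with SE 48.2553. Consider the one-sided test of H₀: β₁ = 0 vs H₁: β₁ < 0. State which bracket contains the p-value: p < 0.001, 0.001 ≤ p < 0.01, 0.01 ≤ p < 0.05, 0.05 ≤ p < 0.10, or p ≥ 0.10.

t = -7.7497 / 48.2553 = -0.161.
df = n − k − 1 = 150 − 2 − 1 = 147.
One-sided p = P(T_{147} < t) ≈ 0.4363.
So p ≥ 0.10.

p ≥ 0.10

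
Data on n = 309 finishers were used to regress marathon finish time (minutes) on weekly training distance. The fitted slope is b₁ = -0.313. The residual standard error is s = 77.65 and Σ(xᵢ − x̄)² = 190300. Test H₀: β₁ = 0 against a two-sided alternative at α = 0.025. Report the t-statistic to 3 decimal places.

t = -1.758

SE(b₁) = s/√Sₓₓ = 77.65/√190300 = 0.178001.
t = -0.313 / 0.178001 = -1.758.
df = n − 2 = 307.
Two-sided p ≈ 0.0797, which is ≥ 0.025, so fail to reject H₀.
The data do not give significant evidence of an association between weekly training distance and marathon finish time.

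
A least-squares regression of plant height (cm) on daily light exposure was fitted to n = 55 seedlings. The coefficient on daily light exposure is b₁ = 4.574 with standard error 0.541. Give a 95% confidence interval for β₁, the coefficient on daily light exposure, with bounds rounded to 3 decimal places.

(3.489, 5.659)

df = n − 2 = 55 − 2 = 53.
t* = t_{0.025, 53} = 2.005746.
Margin = t* × SE = 2.005746 × 0.541 = 1.08511.
CI: 4.574 ± 1.08511 → (3.489, 5.659).
With 95% confidence, each one-unit increase in daily light exposure is associated with a change of between 3.489 and 5.659 cm in plant height.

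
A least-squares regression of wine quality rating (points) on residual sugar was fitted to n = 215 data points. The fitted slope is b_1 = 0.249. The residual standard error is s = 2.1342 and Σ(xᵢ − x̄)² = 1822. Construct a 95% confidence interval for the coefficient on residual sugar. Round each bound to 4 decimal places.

(0.1504, 0.3476)

SE(b_1) = s/√Sₓₓ = 2.1342/√1822 = 0.049999.
df = n − 2 = 213.
t* = t_{0.025, 213} = 1.971164.
Margin = t* × SE = 1.971164 × 0.049999 = 0.098556.
CI: 0.249 ± 0.098556 → (0.1504, 0.3476).
With 95% confidence, each one-unit increase in residual sugar is associated with a change of between 0.1504 and 0.3476 points in wine quality rating.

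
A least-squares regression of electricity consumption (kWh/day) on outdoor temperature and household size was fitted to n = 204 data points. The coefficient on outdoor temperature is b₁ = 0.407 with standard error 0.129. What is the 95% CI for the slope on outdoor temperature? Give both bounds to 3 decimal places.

df = n − k − 1 = 204 − 2 − 1 = 201.
t* = t_{0.025, 201} = 1.971837.
Margin = t* × SE = 1.971837 × 0.129 = 0.25437.
CI: 0.407 ± 0.25437 → (0.153, 0.661).
With 95% confidence, each one-unit increase in outdoor temperature is associated with a change of between 0.153 and 0.661 kWh/day in electricity consumption, holding the other predictors fixed.

(0.153, 0.661)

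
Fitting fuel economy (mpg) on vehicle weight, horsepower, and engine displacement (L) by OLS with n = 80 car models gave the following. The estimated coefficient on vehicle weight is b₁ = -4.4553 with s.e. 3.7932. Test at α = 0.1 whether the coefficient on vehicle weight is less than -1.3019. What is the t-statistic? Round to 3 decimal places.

t = -0.831

H₀: β₁ = -1.3019 vs H₁: β₁ < -1.3019.
t = (b₁ − β₁⁰)/SE = (-4.4553 − (-1.3019)) / 3.7932 = -0.831.
df = n − k − 1 = 80 − 3 − 1 = 76.
One-sided p ≈ 0.2042, which is ≥ 0.1, so fail to reject H₀.
The data do not give significant evidence that the true slope on vehicle weight is below -1.3019 mpg per unit, holding the other predictors fixed.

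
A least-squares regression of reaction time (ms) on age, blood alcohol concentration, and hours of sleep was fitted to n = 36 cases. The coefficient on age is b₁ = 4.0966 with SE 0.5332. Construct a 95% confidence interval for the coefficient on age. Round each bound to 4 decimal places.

df = n − k − 1 = 36 − 3 − 1 = 32.
t* = t_{0.025, 32} = 2.036933.
Margin = t* × SE = 2.036933 × 0.5332 = 1.086093.
CI: 4.0966 ± 1.086093 → (3.0105, 5.1827).
With 95% confidence, each one-unit increase in age is associated with a change of between 3.0105 and 5.1827 ms in reaction time, holding the other predictors fixed.

(3.0105, 5.1827)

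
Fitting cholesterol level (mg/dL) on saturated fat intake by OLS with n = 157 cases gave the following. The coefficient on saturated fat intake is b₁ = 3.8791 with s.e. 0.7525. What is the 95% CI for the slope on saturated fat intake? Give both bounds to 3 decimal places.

(2.393, 5.366)

df = n − 2 = 157 − 2 = 155.
t* = t_{0.025, 155} = 1.975387.
Margin = t* × SE = 1.975387 × 0.7525 = 1.48648.
CI: 3.8791 ± 1.48648 → (2.393, 5.366).
With 95% confidence, each one-unit increase in saturated fat intake is associated with a change of between 2.393 and 5.366 mg/dL in cholesterol level.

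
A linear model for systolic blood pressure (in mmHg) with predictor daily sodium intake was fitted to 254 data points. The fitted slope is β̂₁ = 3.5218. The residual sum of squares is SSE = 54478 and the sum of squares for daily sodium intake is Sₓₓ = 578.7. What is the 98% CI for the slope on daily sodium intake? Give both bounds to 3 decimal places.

MSE = SSE/(n − 2) = 54478/252 = 216.183.
SE(β̂₁) = √(MSE/Sₓₓ) = √(216.183/578.7) = 0.6112.
df = n − 2 = 252.
t* = t_{0.01, 252} = 2.341236.
Margin = t* × SE = 2.341236 × 0.6112 = 1.43096.
CI: 3.5218 ± 1.43096 → (2.091, 4.953).
With 98% confidence, each one-unit increase in daily sodium intake is associated with a change of between 2.091 and 4.953 mmHg in systolic blood pressure.

(2.091, 4.953)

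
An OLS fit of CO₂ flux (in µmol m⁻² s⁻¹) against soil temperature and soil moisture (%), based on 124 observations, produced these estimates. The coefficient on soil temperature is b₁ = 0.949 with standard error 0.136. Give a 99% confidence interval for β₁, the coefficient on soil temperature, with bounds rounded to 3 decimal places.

(0.593, 1.305)

df = n − k − 1 = 124 − 2 − 1 = 121.
t* = t_{0.005, 121} = 2.617072.
Margin = t* × SE = 2.617072 × 0.136 = 0.35592.
CI: 0.949 ± 0.35592 → (0.593, 1.305).
With 99% confidence, each one-unit increase in soil temperature is associated with a change of between 0.593 and 1.305 µmol m⁻² s⁻¹ in CO₂ flux, holding the other predictors fixed.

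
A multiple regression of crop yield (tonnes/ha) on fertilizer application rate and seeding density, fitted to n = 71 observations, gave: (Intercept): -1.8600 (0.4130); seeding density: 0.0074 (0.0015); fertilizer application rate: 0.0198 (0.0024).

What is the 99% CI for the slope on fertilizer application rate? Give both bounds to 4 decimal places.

Read off: b = 0.0198, SE = 0.0024 for fertilizer application rate.
df = n − k − 1 = 71 − 2 − 1 = 68.
t* = t_{0.005, 68} = 2.650081.
Margin = t* × SE = 2.650081 × 0.0024 = 0.006360.
CI: 0.0198 ± 0.006360 → (0.0134, 0.0262).

(0.0134, 0.0262)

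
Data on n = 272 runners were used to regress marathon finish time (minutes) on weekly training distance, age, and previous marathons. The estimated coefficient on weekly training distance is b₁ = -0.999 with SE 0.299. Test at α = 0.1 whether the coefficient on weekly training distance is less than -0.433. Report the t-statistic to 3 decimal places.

t = -1.893

H₀: β₁ = -0.433 vs H₁: β₁ < -0.433.
t = (b₁ − β₁⁰)/SE = (-0.999 − (-0.433)) / 0.299 = -1.893.
df = n − k − 1 = 272 − 3 − 1 = 268.
One-sided p ≈ 0.0297, which is < 0.1, so reject H₀.
There is evidence that the true slope on weekly training distance is below -0.433 minutes per unit, holding the other predictors fixed.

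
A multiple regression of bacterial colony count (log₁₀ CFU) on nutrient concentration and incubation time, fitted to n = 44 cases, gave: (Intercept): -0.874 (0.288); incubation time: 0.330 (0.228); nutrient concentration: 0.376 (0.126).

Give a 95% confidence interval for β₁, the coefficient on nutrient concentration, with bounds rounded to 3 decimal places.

(0.122, 0.630)

Read off: b = 0.376, SE = 0.126 for nutrient concentration.
df = n − k − 1 = 44 − 2 − 1 = 41.
t* = t_{0.025, 41} = 2.019541.
Margin = t* × SE = 2.019541 × 0.126 = 0.25446.
CI: 0.376 ± 0.25446 → (0.122, 0.630).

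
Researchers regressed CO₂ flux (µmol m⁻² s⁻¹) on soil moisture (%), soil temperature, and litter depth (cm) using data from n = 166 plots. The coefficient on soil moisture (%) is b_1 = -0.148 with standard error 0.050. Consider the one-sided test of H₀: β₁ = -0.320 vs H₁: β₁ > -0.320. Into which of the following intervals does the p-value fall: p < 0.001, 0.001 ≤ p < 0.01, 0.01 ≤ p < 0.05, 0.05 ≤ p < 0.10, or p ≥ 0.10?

t = (-0.148 − (-0.320)) / 0.050 = 3.440.
df = n − k − 1 = 166 − 3 − 1 = 162.
One-sided p = P(T_{162} > t) ≈ 0.0004.
So p < 0.001.

p < 0.001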